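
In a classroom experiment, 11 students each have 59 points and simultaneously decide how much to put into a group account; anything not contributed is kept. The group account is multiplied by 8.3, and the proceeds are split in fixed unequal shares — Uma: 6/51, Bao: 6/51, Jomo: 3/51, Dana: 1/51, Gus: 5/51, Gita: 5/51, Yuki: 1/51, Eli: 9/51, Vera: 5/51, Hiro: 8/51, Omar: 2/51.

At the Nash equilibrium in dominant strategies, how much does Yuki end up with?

78.20 points

For player j, contributing a unit is worthwhile iff 8.3 × (j's share) ≥ 1, i.e. iff j's share is at least 0.1205.
Eli and Hiro clear that bar, contributing 59 each; the remaining 9 contribute 0. Total contributed: 118.
Yuki keeps 59 and receives 8.3 × 118 × 1/51 = 19.20 from the group account, for a payoff of 78.20.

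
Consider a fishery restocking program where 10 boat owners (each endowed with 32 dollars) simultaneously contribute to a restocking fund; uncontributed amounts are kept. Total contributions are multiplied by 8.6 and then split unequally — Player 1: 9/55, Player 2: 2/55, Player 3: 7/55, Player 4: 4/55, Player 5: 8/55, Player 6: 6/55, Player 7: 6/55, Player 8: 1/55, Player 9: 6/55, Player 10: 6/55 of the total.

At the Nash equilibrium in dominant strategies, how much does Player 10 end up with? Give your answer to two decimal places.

122.07 dollars

A player with share s gets back 8.6·s per unit contributed, so full contribution is dominant for anyone with s > 1/8.6 = 0.1163 and zero contribution is dominant for anyone below.
Player 1, Player 3 and Player 5 clear that bar, contributing 32 each; the remaining 7 contribute 0. Total contributed: 96.
Player 10 keeps 32 and receives 8.6 × 96 × 6/55 = 90.07 from the restocking fund, for a payoff of 122.07.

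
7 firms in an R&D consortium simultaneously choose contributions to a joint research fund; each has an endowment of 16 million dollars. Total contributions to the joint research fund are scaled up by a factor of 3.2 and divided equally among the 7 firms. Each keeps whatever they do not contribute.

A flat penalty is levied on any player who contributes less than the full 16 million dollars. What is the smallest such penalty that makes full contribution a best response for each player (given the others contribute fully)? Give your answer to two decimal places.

Given the others contribute fully, the best deviation is to contribute 0 (any partial contribution still incurs the fine and gives up units whose private return 0.4571 is below 1).
Deviating from 16 to 0 saves 16 million dollars but forfeits the deviator's share of the drop in the joint research fund: 3.2/7 × 16 = 7.31.
So the deviation gain is 16 − 7.31 = 8.69, and the fine must be at least 8.69 million dollars to wipe it out.

8.69 million dollars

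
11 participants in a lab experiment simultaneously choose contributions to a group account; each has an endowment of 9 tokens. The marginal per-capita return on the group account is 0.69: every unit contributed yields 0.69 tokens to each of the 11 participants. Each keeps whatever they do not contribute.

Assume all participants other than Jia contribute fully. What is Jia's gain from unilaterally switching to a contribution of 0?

Switching from a contribution of 9 to 0 lets Jia keep an extra 9 tokens, but lowers the group account by 9, which costs Jia their own share of that drop: 0.69 × 9 = 6.21.
Net gain = 9 − 6.21 = 2.79. The private return per contributed unit (0.69) is below 1, so free-riding is indeed the best response regardless of what the others do.

2.79 tokens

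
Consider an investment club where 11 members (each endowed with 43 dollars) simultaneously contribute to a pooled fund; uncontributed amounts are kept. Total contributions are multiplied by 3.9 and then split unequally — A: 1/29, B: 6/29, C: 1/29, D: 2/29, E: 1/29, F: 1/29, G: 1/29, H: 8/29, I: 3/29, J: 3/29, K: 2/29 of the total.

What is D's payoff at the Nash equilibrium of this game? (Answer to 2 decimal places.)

54.57 dollars

Each unit j contributes comes back to j as 3.9 × (j's share), so j prefers to contribute only if that share exceeds 1/3.9 = 0.2564; otherwise keeping the unit dominates.
H alone (share 8/29) is above the threshold, contributing 43; the remaining 10 contribute 0. Total contributed: 43.
D keeps 43 and receives 3.9 × 43 × 2/29 = 11.57 from the pooled fund, for a payoff of 54.57.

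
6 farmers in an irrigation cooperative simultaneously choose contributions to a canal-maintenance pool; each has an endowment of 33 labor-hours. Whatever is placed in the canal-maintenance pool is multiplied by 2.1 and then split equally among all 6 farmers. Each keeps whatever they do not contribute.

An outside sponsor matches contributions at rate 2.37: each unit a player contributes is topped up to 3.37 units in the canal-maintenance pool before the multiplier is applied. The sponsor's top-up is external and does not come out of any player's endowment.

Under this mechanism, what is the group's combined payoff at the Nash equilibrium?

Under the mechanism each unit contributed yields 2.1 × 3.37 / 6 = 1.1795 back to its contributor per unit of net cost, which exceeds 1, making full contribution the dominant choice for everyone.
At the Nash equilibrium everyone contributes 33. Group total payoff = 2.1 × 3.37 × 198 = 1401.25.

1401.25 labor-hours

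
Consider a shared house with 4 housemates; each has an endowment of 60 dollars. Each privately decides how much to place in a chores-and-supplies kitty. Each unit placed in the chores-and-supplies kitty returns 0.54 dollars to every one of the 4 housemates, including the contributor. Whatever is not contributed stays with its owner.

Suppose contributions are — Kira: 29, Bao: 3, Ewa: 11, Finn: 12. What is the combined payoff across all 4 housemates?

Total contributed: 29 + 3 + 11 + 12 = 55; total kept: 4 × 60 − 55 = 185.
The chores-and-supplies kitty pays out 0.54 × 4 × 55 = 118.80 in aggregate.
Group total = 185 + 118.80 = 303.80.

303.80 dollars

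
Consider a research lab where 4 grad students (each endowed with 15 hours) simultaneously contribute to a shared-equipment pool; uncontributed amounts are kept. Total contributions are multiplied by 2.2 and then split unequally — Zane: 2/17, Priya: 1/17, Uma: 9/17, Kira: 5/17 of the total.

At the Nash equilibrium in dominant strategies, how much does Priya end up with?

Each unit j contributes comes back to j as 2.2 × (j's share), so j prefers to contribute only if that share exceeds 1/2.2 = 0.4545; otherwise keeping the unit dominates.
Only Uma (9/17) clears that bar, contributing 15; the remaining 3 contribute 0. Total contributed: 15.
Priya keeps 15 and receives 2.2 × 15 × 1/17 = 1.94 from the shared-equipment pool, for a payoff of 16.94.

16.94 hours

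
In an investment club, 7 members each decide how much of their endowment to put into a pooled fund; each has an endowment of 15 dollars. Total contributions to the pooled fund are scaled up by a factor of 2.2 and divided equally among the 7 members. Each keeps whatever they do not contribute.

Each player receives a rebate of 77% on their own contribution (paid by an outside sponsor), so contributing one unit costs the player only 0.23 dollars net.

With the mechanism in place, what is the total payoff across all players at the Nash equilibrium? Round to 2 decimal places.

311.85 dollars

With the mechanism, a contributed unit returns (2.2/7) / 0.23 = 1.3665 per unit of net cost to the contributor — now above 1 — so contributing fully is weakly dominant for every player.
At the Nash equilibrium everyone contributes 15. Group total payoff = 7 × (15 × 0.77 + 2.2 × 15) = 311.85.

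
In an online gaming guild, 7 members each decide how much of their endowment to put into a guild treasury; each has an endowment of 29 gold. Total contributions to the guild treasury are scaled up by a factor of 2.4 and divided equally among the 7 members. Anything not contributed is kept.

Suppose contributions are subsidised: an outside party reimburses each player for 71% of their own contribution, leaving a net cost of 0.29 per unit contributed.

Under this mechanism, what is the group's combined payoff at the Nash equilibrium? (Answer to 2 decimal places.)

631.33 gold

The effective private return per unit is now (2.4/7) / 0.29 = 1.1823 > 1, so every player's dominant strategy flips to full contribution.
So the Nash equilibrium is full contribution by all 7; the group earns 7 × (29 × 0.71 + 2.4 × 29) = 631.33.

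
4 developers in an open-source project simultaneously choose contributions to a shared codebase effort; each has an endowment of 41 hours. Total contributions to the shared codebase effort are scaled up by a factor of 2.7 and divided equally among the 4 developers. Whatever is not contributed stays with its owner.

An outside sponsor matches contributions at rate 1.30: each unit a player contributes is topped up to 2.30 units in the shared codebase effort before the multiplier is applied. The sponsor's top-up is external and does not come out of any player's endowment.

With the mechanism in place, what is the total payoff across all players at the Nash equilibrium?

The effective private return per unit is now 2.7 × 2.30 / 4 = 1.5525 > 1, so every player's dominant strategy flips to full contribution.
At the Nash equilibrium everyone contributes 41. Group total payoff = 2.7 × 2.30 × 164 = 1018.44.

1018.44 hours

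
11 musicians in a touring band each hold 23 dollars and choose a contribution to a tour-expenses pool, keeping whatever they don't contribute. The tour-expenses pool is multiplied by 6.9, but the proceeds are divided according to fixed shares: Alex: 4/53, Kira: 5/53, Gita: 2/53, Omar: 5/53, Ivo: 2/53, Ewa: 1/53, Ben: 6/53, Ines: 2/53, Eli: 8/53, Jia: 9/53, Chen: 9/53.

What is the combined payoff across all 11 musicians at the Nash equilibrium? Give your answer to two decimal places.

660.10 dollars

For player j, contributing a unit is worthwhile iff 6.9 × (j's share) ≥ 1, i.e. iff j's share is at least 0.1449.
Eli, Jia and Chen clear that bar, contributing 23 each; the remaining 8 contribute 0. Total contributed: 69.
The tour-expenses pool pays out 6.9 × 69 = 476.10 in total (split across the unequal shares, but the aggregate is all that matters for the group sum).
The 8 free-riders keep 23 each, adding 184. Group total = 184 + 476.10 = 660.10.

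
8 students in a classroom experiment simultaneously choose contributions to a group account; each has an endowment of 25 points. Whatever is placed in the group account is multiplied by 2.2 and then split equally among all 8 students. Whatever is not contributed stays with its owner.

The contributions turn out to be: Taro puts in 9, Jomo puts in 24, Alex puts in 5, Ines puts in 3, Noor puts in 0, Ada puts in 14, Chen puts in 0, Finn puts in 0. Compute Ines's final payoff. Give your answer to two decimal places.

Total contributed: 9 + 24 + 5 + 3 + 0 + 14 + 0 + 0 = 55.
Each receives 2.2 × 55 / 8 = 15.13 from the group account.
Ines keeps 25 − 3 = 22, so Ines's payoff is 22 + 15.13 = 37.13.

37.13 points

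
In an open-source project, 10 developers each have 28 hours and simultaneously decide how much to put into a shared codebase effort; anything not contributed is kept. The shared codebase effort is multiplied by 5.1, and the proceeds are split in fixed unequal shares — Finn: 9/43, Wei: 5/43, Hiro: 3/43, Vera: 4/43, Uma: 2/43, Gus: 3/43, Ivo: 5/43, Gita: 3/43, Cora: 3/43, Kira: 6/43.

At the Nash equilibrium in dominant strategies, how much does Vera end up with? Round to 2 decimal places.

41.28 hours

For player j, contributing a unit is worthwhile iff 5.1 × (j's share) ≥ 1, i.e. iff j's share is at least 0.1961.
Finn alone (share 9/43) is above the threshold, contributing 28; the remaining 9 contribute 0. Total contributed: 28.
Vera keeps 28 and receives 5.1 × 28 × 4/43 = 13.28 from the shared codebase effort, for a payoff of 41.28.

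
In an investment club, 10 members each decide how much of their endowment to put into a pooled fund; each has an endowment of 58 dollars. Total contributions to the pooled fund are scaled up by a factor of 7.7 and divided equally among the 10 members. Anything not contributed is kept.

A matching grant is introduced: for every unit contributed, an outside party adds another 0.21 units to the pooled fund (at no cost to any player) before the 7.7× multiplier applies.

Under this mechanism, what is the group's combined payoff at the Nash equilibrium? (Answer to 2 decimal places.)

Even with the mechanism, each unit contributed returns only 7.7 × 1.21 / 10 = 0.9317 per unit of net cost, so contributing nothing is still dominant.
Everyone keeps their endowment and the group total is 10 × 58 = 580.

580.00 dollars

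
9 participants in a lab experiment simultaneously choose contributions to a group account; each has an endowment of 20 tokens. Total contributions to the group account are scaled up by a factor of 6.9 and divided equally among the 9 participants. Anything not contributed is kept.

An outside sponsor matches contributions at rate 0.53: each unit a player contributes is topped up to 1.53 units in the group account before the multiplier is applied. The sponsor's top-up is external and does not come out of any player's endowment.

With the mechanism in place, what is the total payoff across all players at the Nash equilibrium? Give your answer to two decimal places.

With the mechanism, a contributed unit returns 6.9 × 1.53 / 9 = 1.1730 per unit of net cost to the contributor — now above 1 — so contributing fully is weakly dominant for every player.
At the Nash equilibrium everyone contributes 20. Group total payoff = 6.9 × 1.53 × 180 = 1900.26.

1900.26 tokens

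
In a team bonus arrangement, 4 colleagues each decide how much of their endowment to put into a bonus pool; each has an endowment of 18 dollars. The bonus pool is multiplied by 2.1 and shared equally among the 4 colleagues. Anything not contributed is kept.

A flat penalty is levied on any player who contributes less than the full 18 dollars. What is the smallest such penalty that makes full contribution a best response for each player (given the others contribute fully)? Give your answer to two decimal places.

8.55 dollars

Given the others contribute fully, the best deviation is to contribute 0 (any partial contribution still incurs the fine and gives up units whose private return 0.5250 is below 1).
Deviating from 18 to 0 saves 18 dollars but forfeits the deviator's share of the drop in the bonus pool: 2.1/4 × 18 = 9.45.
So the deviation gain is 18 − 9.45 = 8.55, and the fine must be at least 8.55 dollars to wipe it out.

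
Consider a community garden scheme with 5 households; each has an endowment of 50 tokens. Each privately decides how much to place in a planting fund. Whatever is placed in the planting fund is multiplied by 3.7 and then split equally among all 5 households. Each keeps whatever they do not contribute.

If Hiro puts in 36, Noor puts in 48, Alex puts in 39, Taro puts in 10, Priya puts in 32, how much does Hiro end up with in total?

136.10 tokens

Total contributed: 36 + 48 + 39 + 10 + 32 = 165.
Each receives 3.7 × 165 / 5 = 122.10 from the planting fund.
Hiro keeps 50 − 36 = 14, so Hiro's payoff is 14 + 122.10 = 136.10.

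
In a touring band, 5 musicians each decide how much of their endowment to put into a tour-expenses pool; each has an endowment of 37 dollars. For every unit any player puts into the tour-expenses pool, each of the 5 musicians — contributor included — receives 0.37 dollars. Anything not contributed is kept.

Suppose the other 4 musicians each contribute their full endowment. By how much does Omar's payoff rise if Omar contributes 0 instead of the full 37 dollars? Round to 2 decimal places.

Switching from a contribution of 37 to 0 lets Omar keep an extra 37 dollars, but lowers the tour-expenses pool by 37, which costs Omar their own share of that drop: 0.37 × 37 = 13.69.
Net gain = 37 − 13.69 = 23.31. The private return per contributed unit (0.37) is below 1, so free-riding is indeed the best response regardless of what the others do.

23.31 dollars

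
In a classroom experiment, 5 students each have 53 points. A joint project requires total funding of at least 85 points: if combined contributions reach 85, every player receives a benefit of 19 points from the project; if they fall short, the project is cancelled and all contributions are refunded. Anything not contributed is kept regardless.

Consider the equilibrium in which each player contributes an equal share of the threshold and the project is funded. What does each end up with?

Equal share of the threshold: 85/5 = 17.
At this profile no one gains by cutting their contribution: any cut drops the total below 85, the project is cancelled, contributions are refunded, and the deviator ends with 53, which is less than 53 − 17 + 19 = 55. Contributing more than 17 just wastes the excess. So contributing exactly 17 is a best response.
Each player's payoff: 53 − 17 + 19 = 55.

55 points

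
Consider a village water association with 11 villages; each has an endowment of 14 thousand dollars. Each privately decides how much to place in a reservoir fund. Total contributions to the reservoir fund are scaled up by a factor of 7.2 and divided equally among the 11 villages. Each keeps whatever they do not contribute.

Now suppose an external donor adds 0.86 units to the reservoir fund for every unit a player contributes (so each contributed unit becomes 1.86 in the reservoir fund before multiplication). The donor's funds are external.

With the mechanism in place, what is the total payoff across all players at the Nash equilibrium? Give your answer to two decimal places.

2062.37 thousand dollars

With the mechanism, a contributed unit returns 7.2 × 1.86 / 11 = 1.2175 per unit of net cost to the contributor — now above 1 — so contributing fully is weakly dominant for every player.
At the Nash equilibrium everyone contributes 14. Group total payoff = 7.2 × 1.86 × 154 = 2062.37.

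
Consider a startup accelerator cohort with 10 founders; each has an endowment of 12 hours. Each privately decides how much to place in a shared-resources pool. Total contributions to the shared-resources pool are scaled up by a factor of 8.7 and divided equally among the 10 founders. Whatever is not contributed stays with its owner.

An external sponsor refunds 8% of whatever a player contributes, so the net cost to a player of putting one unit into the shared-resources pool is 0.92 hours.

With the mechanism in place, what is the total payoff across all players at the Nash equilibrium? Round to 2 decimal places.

The effective private return is (8.7/10) / 0.92 = 0.9457, which is still under 1, so the mechanism doesn't change anyone's dominant strategy: zero contribution.
Everyone keeps their endowment and the group total is 10 × 12 = 120.

120.00 hours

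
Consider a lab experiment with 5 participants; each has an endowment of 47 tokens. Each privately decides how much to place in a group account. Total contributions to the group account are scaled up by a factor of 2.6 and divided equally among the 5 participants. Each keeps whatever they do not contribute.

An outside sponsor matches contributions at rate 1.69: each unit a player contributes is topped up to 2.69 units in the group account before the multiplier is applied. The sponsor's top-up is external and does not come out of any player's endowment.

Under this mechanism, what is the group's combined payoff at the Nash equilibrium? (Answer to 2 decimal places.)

1643.59 tokens

Under the mechanism each unit contributed yields 2.6 × 2.69 / 5 = 1.3988 back to its contributor per unit of net cost, which exceeds 1, making full contribution the dominant choice for everyone.
So the Nash equilibrium is full contribution by all 5; the group earns 2.6 × 2.69 × 235 = 1643.59.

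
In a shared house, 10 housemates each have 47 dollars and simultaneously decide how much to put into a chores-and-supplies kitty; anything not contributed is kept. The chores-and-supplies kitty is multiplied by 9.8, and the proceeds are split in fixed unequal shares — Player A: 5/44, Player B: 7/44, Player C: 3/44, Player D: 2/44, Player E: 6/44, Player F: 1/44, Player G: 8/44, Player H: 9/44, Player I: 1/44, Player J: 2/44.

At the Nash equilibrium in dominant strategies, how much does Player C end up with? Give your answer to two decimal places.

Each unit j contributes comes back to j as 9.8 × (j's share), so j prefers to contribute only if that share exceeds 1/9.8 = 0.1020; otherwise keeping the unit dominates.
Player A, Player B, Player E, Player G and Player H are above the threshold, contributing 47 each; the remaining 5 contribute 0. Total contributed: 235.
Player C keeps 47 and receives 9.8 × 235 × 3/44 = 157.02 from the chores-and-supplies kitty, for a payoff of 204.02.

204.02 dollars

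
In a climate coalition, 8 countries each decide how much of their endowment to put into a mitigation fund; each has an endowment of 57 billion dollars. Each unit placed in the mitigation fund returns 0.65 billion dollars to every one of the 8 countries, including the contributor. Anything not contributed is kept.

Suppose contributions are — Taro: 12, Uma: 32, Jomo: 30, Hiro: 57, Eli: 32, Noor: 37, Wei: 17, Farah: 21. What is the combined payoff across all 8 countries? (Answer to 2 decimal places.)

Total contributed: 12 + 32 + 30 + 57 + 32 + 37 + 17 + 21 = 238; total kept: 8 × 57 − 238 = 218.
The mitigation fund pays out 0.65 × 8 × 238 = 1237.60 in aggregate.
Group total = 218 + 1237.60 = 1455.60.

1455.60 billion dollars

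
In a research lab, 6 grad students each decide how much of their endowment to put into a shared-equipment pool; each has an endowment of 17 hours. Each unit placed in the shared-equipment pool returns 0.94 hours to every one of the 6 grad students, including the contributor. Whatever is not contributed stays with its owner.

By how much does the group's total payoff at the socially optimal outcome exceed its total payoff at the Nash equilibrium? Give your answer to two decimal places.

The private return per contributed unit is 0.94 < 1, so contributing 0 is dominant for every player. At the Nash equilibrium everyone keeps their 17, and the group total is 6 × 17 = 102.
Each contributed unit returns 5.640 to the group as a whole (0.94 to each of 6 players), which exceeds 1, so the social optimum is full contribution: group total = 5.640 × 102 = 575.28.
Efficiency loss = 575.28 − 102 = 473.28.

473.28 hours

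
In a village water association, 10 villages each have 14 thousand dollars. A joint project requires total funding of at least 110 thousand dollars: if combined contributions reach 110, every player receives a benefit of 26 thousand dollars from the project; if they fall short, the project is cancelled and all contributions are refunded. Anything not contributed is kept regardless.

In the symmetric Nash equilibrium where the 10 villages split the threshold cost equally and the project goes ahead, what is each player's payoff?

Equal share of the threshold: 110/10 = 11.
At this profile no one gains by cutting their contribution: any cut drops the total below 110, the project is cancelled, contributions are refunded, and the deviator ends with 14, which is less than 14 − 11 + 26 = 29. Contributing more than 11 just wastes the excess. So contributing exactly 11 is a best response.
Each player's payoff: 14 − 11 + 26 = 29.

29 thousand dollars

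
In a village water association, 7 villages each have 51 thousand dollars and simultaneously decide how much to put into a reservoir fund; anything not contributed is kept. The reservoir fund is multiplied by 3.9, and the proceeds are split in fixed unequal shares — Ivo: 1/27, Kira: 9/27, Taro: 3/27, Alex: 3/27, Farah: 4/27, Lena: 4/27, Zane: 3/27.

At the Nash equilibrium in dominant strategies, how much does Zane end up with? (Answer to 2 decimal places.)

For player j, contributing a unit is worthwhile iff 3.9 × (j's share) ≥ 1, i.e. iff j's share is at least 0.2564.
Only Kira (9/27) clears that bar, contributing 51; the remaining 6 contribute 0. Total contributed: 51.
Zane keeps 51 and receives 3.9 × 51 × 3/27 = 22.10 from the reservoir fund, for a payoff of 73.10.

73.10 thousand dollars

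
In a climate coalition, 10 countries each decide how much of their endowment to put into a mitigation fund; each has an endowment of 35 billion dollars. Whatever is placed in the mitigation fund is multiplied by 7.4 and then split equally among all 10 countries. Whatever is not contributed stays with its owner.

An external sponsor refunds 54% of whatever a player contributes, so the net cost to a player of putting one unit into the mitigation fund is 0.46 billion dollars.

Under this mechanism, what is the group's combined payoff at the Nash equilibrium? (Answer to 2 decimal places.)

The effective private return per unit is now (7.4/10) / 0.46 = 1.6087 > 1, so every player's dominant strategy flips to full contribution.
So the Nash equilibrium is full contribution by all 10; the group earns 10 × (35 × 0.54 + 7.4 × 35) = 2779.00.

2779.00 billion dollars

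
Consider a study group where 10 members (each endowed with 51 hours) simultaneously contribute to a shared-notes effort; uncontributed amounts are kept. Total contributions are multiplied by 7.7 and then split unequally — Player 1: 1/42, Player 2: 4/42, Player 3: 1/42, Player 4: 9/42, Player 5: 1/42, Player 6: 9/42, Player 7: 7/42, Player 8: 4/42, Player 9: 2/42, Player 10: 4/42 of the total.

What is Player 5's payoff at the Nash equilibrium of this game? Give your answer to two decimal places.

79.05 hours

A player with share s gets back 7.7·s per unit contributed, so full contribution is dominant for anyone with s > 1/7.7 = 0.1299 and zero contribution is dominant for anyone below.
Player 4, Player 6 and Player 7 are above the threshold, contributing 51 each; the remaining 7 contribute 0. Total contributed: 153.
Player 5 keeps 51 and receives 7.7 × 153 × 1/42 = 28.05 from the shared-notes effort, for a payoff of 79.05.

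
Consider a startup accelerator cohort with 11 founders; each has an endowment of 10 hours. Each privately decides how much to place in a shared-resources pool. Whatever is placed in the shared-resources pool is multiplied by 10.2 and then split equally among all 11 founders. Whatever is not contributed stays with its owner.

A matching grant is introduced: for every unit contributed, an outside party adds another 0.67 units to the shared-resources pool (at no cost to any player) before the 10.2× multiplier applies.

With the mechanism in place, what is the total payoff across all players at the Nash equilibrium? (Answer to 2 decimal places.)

Under the mechanism each unit contributed yields 10.2 × 1.67 / 11 = 1.5485 back to its contributor per unit of net cost, which exceeds 1, making full contribution the dominant choice for everyone.
So the Nash equilibrium is full contribution by all 11; the group earns 10.2 × 1.67 × 110 = 1873.74.

1873.74 hours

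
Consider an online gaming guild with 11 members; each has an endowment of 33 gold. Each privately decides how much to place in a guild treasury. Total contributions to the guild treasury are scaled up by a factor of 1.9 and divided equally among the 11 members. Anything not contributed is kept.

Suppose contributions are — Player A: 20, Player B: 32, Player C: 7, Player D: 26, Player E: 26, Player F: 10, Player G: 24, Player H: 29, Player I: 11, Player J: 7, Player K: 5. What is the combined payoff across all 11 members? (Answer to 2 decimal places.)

540.30 gold

Total contributed: 20 + 32 + 7 + 26 + 26 + 10 + 24 + 29 + 11 + 7 + 5 = 197; total kept: 11 × 33 − 197 = 166.
The guild treasury pays out 1.9 × 197 = 374.30 in aggregate.
Group total = 166 + 374.30 = 540.30.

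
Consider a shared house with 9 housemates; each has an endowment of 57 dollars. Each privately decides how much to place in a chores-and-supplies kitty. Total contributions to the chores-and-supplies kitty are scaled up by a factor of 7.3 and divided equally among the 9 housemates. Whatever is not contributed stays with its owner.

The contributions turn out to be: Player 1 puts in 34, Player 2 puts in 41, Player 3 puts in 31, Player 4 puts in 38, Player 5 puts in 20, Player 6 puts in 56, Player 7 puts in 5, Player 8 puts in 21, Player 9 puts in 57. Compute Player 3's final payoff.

Total contributed: 34 + 41 + 31 + 38 + 20 + 56 + 5 + 21 + 57 = 303.
Each receives 7.3 × 303 / 9 = 245.77 from the chores-and-supplies kitty.
Player 3 keeps 57 − 31 = 26, so Player 3's payoff is 26 + 245.77 = 271.77.

271.77 dollars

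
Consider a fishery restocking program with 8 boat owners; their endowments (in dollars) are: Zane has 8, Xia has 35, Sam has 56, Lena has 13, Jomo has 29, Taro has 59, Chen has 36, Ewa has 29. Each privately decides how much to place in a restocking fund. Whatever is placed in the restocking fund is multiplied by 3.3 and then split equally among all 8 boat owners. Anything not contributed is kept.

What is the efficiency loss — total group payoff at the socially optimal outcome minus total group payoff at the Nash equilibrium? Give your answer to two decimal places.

609.50 dollars

The private return per contributed unit is 3.3/8 = 0.4125 < 1 for every player regardless of endowment, so the Nash equilibrium is zero contribution and the group total is Σ E_j = 8 + 35 + 56 + 13 + 29 + 59 + 36 + 29 = 265.
Each contributed unit returns 3.300 to the group, so the social optimum is full contribution by everyone: group total = 3.300 × 265 = 874.50.
Efficiency loss = (3.300 − 1) × 265 = 609.50.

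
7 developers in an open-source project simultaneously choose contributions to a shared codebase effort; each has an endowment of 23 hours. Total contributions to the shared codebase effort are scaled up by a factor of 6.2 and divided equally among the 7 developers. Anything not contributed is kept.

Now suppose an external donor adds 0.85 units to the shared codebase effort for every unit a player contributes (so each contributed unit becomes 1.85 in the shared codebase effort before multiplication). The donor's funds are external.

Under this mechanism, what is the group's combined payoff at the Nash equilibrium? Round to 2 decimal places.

With the mechanism, a contributed unit returns 6.2 × 1.85 / 7 = 1.6386 per unit of net cost to the contributor — now above 1 — so contributing fully is weakly dominant for every player.
So the Nash equilibrium is full contribution by all 7; the group earns 6.2 × 1.85 × 161 = 1846.67.

1846.67 hours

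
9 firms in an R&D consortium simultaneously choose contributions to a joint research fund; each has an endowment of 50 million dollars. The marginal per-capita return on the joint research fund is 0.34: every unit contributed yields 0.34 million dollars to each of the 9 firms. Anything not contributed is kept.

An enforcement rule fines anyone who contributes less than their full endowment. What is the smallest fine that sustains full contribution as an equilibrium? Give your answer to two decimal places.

33.00 million dollars

Given the others contribute fully, the best deviation is to contribute 0 (any partial contribution still incurs the fine and gives up units whose private return 0.34 is below 1).
Deviating from 50 to 0 saves 50 million dollars but forfeits the deviator's share of the drop in the joint research fund: 0.34 × 50 = 17.00.
So the deviation gain is 50 − 17.00 = 33.00, and the fine must be at least 33.00 million dollars to wipe it out.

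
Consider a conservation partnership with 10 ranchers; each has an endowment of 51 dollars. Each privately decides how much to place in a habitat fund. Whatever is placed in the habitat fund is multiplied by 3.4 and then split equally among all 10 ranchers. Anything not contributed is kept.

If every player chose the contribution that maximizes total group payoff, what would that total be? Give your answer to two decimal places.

Each contributed unit returns 3.400 to the group as a whole (0.3400 to each of 10 players), which exceeds 1, so the social optimum is full contribution: group total = 3.400 × 510 = 1734.00.

1734.00 dollars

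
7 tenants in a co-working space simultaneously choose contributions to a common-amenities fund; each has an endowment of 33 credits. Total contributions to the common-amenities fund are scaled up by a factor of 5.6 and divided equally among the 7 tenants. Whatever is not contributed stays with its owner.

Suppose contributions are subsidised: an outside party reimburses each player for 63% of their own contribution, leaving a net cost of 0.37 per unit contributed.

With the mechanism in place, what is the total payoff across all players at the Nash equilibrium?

With the mechanism, a contributed unit returns (5.6/7) / 0.37 = 2.1622 per unit of net cost to the contributor — now above 1 — so contributing fully is weakly dominant for every player.
At the Nash equilibrium everyone contributes 33. Group total payoff = 7 × (33 × 0.63 + 5.6 × 33) = 1439.13.

1439.13 credits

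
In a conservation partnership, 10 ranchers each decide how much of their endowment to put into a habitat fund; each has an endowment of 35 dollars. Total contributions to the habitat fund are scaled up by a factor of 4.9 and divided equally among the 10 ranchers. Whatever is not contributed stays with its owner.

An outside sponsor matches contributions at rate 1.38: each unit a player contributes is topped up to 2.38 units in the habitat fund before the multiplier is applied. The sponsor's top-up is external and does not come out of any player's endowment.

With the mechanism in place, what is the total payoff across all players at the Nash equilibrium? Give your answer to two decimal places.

The effective private return per unit is now 4.9 × 2.38 / 10 = 1.1662 > 1, so every player's dominant strategy flips to full contribution.
At the Nash equilibrium everyone contributes 35. Group total payoff = 4.9 × 2.38 × 350 = 4081.70.

4081.70 dollars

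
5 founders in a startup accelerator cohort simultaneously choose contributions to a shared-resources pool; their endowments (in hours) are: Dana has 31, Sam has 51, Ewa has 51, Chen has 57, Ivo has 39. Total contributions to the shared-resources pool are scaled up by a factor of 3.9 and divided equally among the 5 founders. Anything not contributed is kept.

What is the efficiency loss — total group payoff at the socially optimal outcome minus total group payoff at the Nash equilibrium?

The private return per contributed unit is 3.9/5 = 0.7800 < 1 for every player regardless of endowment, so the Nash equilibrium is zero contribution and the group total is Σ E_j = 31 + 51 + 51 + 57 + 39 = 229.
Each contributed unit returns 3.900 to the group, so the social optimum is full contribution by everyone: group total = 3.900 × 229 = 893.10.
Efficiency loss = (3.900 − 1) × 229 = 664.10.

664.10 hours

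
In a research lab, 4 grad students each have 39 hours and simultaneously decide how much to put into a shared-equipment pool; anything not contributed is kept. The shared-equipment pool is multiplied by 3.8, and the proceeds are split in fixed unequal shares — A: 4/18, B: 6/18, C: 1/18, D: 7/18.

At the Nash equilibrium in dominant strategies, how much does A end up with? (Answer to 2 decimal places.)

104.87 hours

Each unit j contributes comes back to j as 3.8 × (j's share), so j prefers to contribute only if that share exceeds 1/3.8 = 0.2632; otherwise keeping the unit dominates.
B and D are above the threshold, contributing 39 each; the remaining 2 contribute 0. Total contributed: 78.
A keeps 39 and receives 3.8 × 78 × 4/18 = 65.87 from the shared-equipment pool, for a payoff of 104.87.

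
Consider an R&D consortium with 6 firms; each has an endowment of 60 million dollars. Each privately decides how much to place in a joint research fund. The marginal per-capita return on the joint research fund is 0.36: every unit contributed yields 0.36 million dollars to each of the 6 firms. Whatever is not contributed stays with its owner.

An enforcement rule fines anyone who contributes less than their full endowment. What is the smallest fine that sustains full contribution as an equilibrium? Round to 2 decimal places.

38.40 million dollars

Given the others contribute fully, the best deviation is to contribute 0 (any partial contribution still incurs the fine and gives up units whose private return 0.36 is below 1).
Deviating from 60 to 0 saves 60 million dollars but forfeits the deviator's share of the drop in the joint research fund: 0.36 × 60 = 21.60.
So the deviation gain is 60 − 21.60 = 38.40, and the fine must be at least 38.40 million dollars to wipe it out.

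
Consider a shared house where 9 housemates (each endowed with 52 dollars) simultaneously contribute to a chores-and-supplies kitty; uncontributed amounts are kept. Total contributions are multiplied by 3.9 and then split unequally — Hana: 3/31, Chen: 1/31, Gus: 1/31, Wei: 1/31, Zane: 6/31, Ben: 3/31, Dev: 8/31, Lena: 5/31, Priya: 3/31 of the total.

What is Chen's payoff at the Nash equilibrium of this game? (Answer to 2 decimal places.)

58.54 dollars

Player j's private return per contributed unit is 3.9 × (j's share). Contributing is weakly dominant for j when that share is at least 1/3.9 = 0.2564, and contributing 0 is dominant otherwise.
The only share above 0.2564 is Dev's 8/31, contributing 52; the remaining 8 contribute 0. Total contributed: 52.
Chen keeps 52 and receives 3.9 × 52 × 1/31 = 6.54 from the chores-and-supplies kitty, for a payoff of 58.54.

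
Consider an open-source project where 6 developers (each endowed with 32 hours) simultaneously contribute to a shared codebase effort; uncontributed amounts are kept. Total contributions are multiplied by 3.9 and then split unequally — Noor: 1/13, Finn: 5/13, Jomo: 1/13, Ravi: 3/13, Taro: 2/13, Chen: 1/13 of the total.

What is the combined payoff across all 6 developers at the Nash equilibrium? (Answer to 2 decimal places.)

For player j, contributing a unit is worthwhile iff 3.9 × (j's share) ≥ 1, i.e. iff j's share is at least 0.2564.
Finn alone (share 5/13) is above the threshold, contributing 32; the remaining 5 contribute 0. Total contributed: 32.
The shared codebase effort pays out 3.9 × 32 = 124.80 in total (split across the unequal shares, but the aggregate is all that matters for the group sum).
The 5 free-riders keep 32 each, adding 160. Group total = 160 + 124.80 = 284.80.

284.80 hours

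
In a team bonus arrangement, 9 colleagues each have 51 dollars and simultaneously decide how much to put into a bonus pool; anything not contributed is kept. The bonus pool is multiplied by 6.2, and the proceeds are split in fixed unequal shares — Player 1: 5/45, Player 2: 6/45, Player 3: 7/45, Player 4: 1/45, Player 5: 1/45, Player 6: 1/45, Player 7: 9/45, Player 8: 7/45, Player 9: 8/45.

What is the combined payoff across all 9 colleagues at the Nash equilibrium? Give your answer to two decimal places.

A player with share s gets back 6.2·s per unit contributed, so full contribution is dominant for anyone with s > 1/6.2 = 0.1613 and zero contribution is dominant for anyone below.
The shares above 0.1613 belong to Player 7 and Player 9, contributing 51 each; the remaining 7 contribute 0. Total contributed: 102.
The bonus pool pays out 6.2 × 102 = 632.40 in total (split across the unequal shares, but the aggregate is all that matters for the group sum).
The 7 free-riders keep 51 each, adding 357. Group total = 357 + 632.40 = 989.40.

989.40 dollars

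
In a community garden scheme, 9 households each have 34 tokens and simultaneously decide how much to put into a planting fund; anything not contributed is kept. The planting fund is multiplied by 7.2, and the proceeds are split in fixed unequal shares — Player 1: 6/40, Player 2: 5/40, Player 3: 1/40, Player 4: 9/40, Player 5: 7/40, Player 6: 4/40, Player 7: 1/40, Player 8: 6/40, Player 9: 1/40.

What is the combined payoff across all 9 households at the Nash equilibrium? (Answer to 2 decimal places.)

Each unit j contributes comes back to j as 7.2 × (j's share), so j prefers to contribute only if that share exceeds 1/7.2 = 0.1389; otherwise keeping the unit dominates.
The shares above 0.1389 belong to Player 1, Player 4, Player 5 and Player 8, contributing 34 each; the remaining 5 contribute 0. Total contributed: 136.
The planting fund pays out 7.2 × 136 = 979.20 in total (split across the unequal shares, but the aggregate is all that matters for the group sum).
The 5 free-riders keep 34 each, adding 170. Group total = 170 + 979.20 = 1149.20.

1149.20 tokens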